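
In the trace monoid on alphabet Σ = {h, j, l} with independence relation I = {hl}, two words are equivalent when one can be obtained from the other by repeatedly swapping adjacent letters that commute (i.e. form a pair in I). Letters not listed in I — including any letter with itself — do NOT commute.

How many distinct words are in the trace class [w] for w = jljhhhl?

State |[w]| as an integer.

4

#0=j has no predecessor
#1=l depends on [0:j]
#2=j depends on [1:l]
#3=h depends on [2:j]
#4=h depends on [3:h]
#5=h depends on [4:h]
#6=l depends on [2:j]
sources: [0:j]
N(rest) = Σ N(rest − s) over sources s of rest; N(one piece) = 1:
  size 1 → [5]=1  [6]=1
  size 2 → [4,5]=1  [5,6]=2
  size 3 → [3,4,5]=1  [4,5,6]=3
  size 4 → [3,4,5,6]=4
  size 5 → [2,3,4,5,6]=4
  first=0(j) contributes 4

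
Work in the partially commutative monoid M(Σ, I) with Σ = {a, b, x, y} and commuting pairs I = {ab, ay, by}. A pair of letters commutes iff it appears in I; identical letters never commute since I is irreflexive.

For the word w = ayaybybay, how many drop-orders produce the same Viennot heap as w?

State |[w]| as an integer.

1260

drop 0:a onto floor
drop 1:y onto floor
drop 2:a onto {0:a}
drop 3:y onto {1:y}
drop 4:b onto floor
drop 5:y onto {3:y}
drop 6:b onto {4:b}
drop 7:a onto {2:a}
drop 8:y onto {5:y}
ground layer = {0:a, 1:y, 4:b}
drop-orders for the pieces not yet dropped (sum over which currently-grounded one goes next):
  1 to go: {6} 1  {7} 1  {8} 1
  2 to go: {2,7} 1  {4,6} 1  {5,8} 1  {6,7} 2  {6,8} 2  {7,8} 2
  3 to go: {0,2,7} 1  {2,6,7} 3  {2,7,8} 3  {3,5,8} 1  {4,6,7} 3  {4,6,8} 3  {5,6,8} 3  {5,7,8} 3  {6,7,8} 6
  4 to go: {0,2,6,7} 4  {0,2,7,8} 4  {1,3,5,8} 1  {2,4,6,7} 6  {2,5,7,8} 6  {2,6,7,8} 12  {3,5,6,8} 4  {3,5,7,8} 4  {4,5,6,8} 6  {4,6,7,8} 12  {5,6,7,8} 12
  5 to go: {0,2,4,6,7} 10  {0,2,5,7,8} 10  {0,2,6,7,8} 20  {1,3,5,6,8} 5  {1,3,5,7,8} 5  {2,3,5,7,8} 10  {2,4,6,7,8} 30  {2,5,6,7,8} 30  {3,4,5,6,8} 10  {3,5,6,7,8} 20  {4,5,6,7,8} 30
  6 to go: {0,2,3,5,7,8} 20  {0,2,4,6,7,8} 60  {0,2,5,6,7,8} 60  {1,2,3,5,7,8} 15  {1,3,4,5,6,8} 15  {1,3,5,6,7,8} 30  {2,3,5,6,7,8} 60  {2,4,5,6,7,8} 90  {3,4,5,6,7,8} 60
  7 to go: {0,1,2,3,5,7,8} 35  {0,2,3,5,6,7,8} 140  {0,2,4,5,6,7,8} 210  {1,2,3,5,6,7,8} 105  {1,3,4,5,6,7,8} 105  {2,3,4,5,6,7,8} 210
  if 0:a drops first: 420 orders
  if 1:y drops first: 560 orders
  if 4:b drops first: 280 orders
heap linearizations: 1260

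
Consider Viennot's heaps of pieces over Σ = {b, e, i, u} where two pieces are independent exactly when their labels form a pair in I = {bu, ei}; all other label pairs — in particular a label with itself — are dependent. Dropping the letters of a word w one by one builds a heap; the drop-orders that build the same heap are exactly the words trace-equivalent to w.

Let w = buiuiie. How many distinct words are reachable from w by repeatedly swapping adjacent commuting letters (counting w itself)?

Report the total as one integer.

6

0(b) covers ∅
1(u) covers ∅
2(i) covers 0:b, 1:u
3(u) covers 2:i
4(i) covers 3:u
5(i) covers 4:i
6(e) covers 3:u
floor of heap: 0:b, 1:u
completions by unplaced set U, small U first (add the entries for U minus each lowest piece of U):
  |U|=1: {5}:1  {6}:1
  |U|=2: {4,5}:1  {5,6}:2
  |U|=3: {4,5,6}:3
  |U|=4: {3,4,5,6}:3
  |U|=5: {2,3,4,5,6}:3
  start at 0(b): 3
  start at 1(u): 3
sum over floor = 6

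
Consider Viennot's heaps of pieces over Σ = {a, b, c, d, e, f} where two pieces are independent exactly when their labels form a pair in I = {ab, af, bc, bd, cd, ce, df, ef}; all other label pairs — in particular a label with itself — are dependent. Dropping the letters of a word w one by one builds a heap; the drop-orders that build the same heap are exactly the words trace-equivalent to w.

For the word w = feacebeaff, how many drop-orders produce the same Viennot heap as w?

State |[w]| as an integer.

piece 0:f — minimal
piece 1:e — minimal
piece 2:a rests on {1:e}
piece 3:c rests on {0:f, 2:a}
piece 4:e rests on {2:a}
piece 5:b rests on {0:f, 4:e}
piece 6:e rests on {5:b}
piece 7:a rests on {3:c, 6:e}
piece 8:f rests on {3:c, 5:b}
piece 9:f rests on {8:f}
minimal pieces: {0:f, 1:e}
ways to finish when only these pieces remain (= sum over removing one remaining piece with nothing left below it):
  1 left: {7}→1  {9}→1
  2 left: {6,7}→1  {7,9}→2  {8,9}→1
  3 left: {6,7,9}→3  {7,8,9}→3
  4 left: {3,7,8,9}→3  {6,7,8,9}→6
  5 left: {3,6,7,8,9}→9  {5,6,7,8,9}→6
  6 left: {3,5,6,7,8,9}→15  {4,5,6,7,8,9}→6
  7 left: {0,3,5,6,7,8,9}→15  {3,4,5,6,7,8,9}→21
  8 left: {0,3,4,5,6,7,8,9}→36  {2,3,4,5,6,7,8,9}→21
  placing 0:f first → 21 extensions
  placing 1:e first → 57 extensions
total linear extensions = 78

78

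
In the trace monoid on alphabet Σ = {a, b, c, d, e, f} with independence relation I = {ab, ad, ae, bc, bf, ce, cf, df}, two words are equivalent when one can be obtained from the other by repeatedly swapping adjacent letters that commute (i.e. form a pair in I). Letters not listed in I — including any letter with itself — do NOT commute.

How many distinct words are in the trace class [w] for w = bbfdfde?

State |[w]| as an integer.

15

#0=b has no predecessor
#1=b depends on [0:b]
#2=f has no predecessor
#3=d depends on [1:b]
#4=f depends on [2:f]
#5=d depends on [3:d]
#6=e depends on [4:f, 5:d]
sources: [0:b, 2:f]
N(rest) = Σ N(rest − s) over sources s of rest; N(one piece) = 1:
  size 1 → [6]=1
  size 2 → [4,6]=1  [5,6]=1
  size 3 → [2,4,6]=1  [3,5,6]=1  [4,5,6]=2
  size 4 → [1,3,5,6]=1  [2,4,5,6]=3  [3,4,5,6]=3
  size 5 → [0,1,3,5,6]=1  [1,3,4,5,6]=4  [2,3,4,5,6]=6
  first=0(b) contributes 10
  first=2(f) contributes 5
|[w]| = 15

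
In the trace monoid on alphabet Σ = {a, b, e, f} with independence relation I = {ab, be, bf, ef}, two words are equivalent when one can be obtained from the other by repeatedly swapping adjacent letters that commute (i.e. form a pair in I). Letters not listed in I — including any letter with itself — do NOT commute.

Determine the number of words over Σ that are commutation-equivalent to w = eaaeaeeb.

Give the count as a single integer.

8

drop 0:e onto floor
drop 1:a onto {0:e}
drop 2:a onto {1:a}
drop 3:e onto {2:a}
drop 4:a onto {3:e}
drop 5:e onto {4:a}
drop 6:e onto {5:e}
drop 7:b onto floor
ground layer = {0:e, 7:b}
drop-orders for the pieces not yet dropped (sum over which currently-grounded one goes next):
  1 to go: {6} 1  {7} 1
  2 to go: {5,6} 1  {6,7} 2
  3 to go: {4,5,6} 1  {5,6,7} 3
  4 to go: {3,4,5,6} 1  {4,5,6,7} 4
  5 to go: {2,3,4,5,6} 1  {3,4,5,6,7} 5
  6 to go: {1,2,3,4,5,6} 1  {2,3,4,5,6,7} 6
  if 0:e drops first: 7 orders
  if 7:b drops first: 1 orders
heap linearizations: 8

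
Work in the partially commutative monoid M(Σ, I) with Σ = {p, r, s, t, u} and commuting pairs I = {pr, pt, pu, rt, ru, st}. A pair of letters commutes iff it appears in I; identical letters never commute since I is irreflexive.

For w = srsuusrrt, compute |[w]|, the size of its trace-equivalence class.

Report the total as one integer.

4

0(s) covers ∅
1(r) covers 0:s
2(s) covers 1:r
3(u) covers 2:s
4(u) covers 3:u
5(s) covers 4:u
6(r) covers 5:s
7(r) covers 6:r
8(t) covers 4:u
floor of heap: 0:s
completions by unplaced set U, small U first (add the entries for U minus each lowest piece of U):
  |U|=1: {7}:1  {8}:1
  |U|=2: {6,7}:1  {7,8}:2
  |U|=3: {5,6,7}:1  {6,7,8}:3
  |U|=4: {5,6,7,8}:4
  |U|=5: {4,5,6,7,8}:4
  |U|=6: {3,4,5,6,7,8}:4
  |U|=7: {2,3,4,5,6,7,8}:4
  start at 0(s): 4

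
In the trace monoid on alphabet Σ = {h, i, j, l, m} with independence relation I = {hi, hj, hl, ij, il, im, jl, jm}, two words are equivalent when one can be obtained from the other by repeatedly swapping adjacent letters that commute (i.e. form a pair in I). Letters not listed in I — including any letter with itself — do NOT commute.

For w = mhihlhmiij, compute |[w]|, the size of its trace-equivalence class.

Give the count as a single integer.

drop 0:m onto floor
drop 1:h onto {0:m}
drop 2:i onto floor
drop 3:h onto {1:h}
drop 4:l onto {0:m}
drop 5:h onto {3:h}
drop 6:m onto {4:l, 5:h}
drop 7:i onto {2:i}
drop 8:i onto {7:i}
drop 9:j onto floor
ground layer = {0:m, 2:i, 9:j}
drop-orders for the pieces not yet dropped (sum over which currently-grounded one goes next):
  1 to go: {6} 1  {8} 1  {9} 1
  2 to go: {4,6} 1  {5,6} 1  {6,8} 2  {6,9} 2  {7,8} 1  {8,9} 2
  3 to go: {2,7,8} 1  {3,5,6} 1  {4,5,6} 2  {4,6,8} 3  {4,6,9} 3  {5,6,8} 3  {5,6,9} 3  {6,7,8} 3  {6,8,9} 6  {7,8,9} 3
  4 to go: {1,3,5,6} 1  {2,6,7,8} 4  {2,7,8,9} 4  {3,4,5,6} 3  {3,5,6,8} 4  {3,5,6,9} 4  {4,5,6,8} 8  {4,5,6,9} 8  {4,6,7,8} 6  {4,6,8,9} 12  {5,6,7,8} 6  {5,6,8,9} 12  {6,7,8,9} 12
  5 to go: {1,3,4,5,6} 4  {1,3,5,6,8} 5  {1,3,5,6,9} 5  {2,4,6,7,8} 10  {2,5,6,7,8} 10  {2,6,7,8,9} 20  {3,4,5,6,8} 15  {3,4,5,6,9} 15  {3,5,6,7,8} 10  {3,5,6,8,9} 20  {4,5,6,7,8} 20  {4,5,6,8,9} 40  {4,6,7,8,9} 30  {5,6,7,8,9} 30
  6 to go: {0,1,3,4,5,6} 4  {1,3,4,5,6,8} 24  {1,3,4,5,6,9} 24  {1,3,5,6,7,8} 15  {1,3,5,6,8,9} 30  {2,3,5,6,7,8} 20  {2,4,5,6,7,8} 40  {2,4,6,7,8,9} 60  {2,5,6,7,8,9} 60  {3,4,5,6,7,8} 45  {3,4,5,6,8,9} 90  {3,5,6,7,8,9} 60  {4,5,6,7,8,9} 120
  7 to go: {0,1,3,4,5,6,8} 28  {0,1,3,4,5,6,9} 28  {1,2,3,5,6,7,8} 35  {1,3,4,5,6,7,8} 84  {1,3,4,5,6,8,9} 168  {1,3,5,6,7,8,9} 105  {2,3,4,5,6,7,8} 105  {2,3,5,6,7,8,9} 140  {2,4,5,6,7,8,9} 280  {3,4,5,6,7,8,9} 315
  8 to go: {0,1,3,4,5,6,7,8} 112  {0,1,3,4,5,6,8,9} 224  {1,2,3,4,5,6,7,8} 224  {1,2,3,5,6,7,8,9} 280  {1,3,4,5,6,7,8,9} 672  {2,3,4,5,6,7,8,9} 840
  if 0:m drops first: 2016 orders
  if 2:i drops first: 1008 orders
  if 9:j drops first: 336 orders
heap linearizations: 3360

3360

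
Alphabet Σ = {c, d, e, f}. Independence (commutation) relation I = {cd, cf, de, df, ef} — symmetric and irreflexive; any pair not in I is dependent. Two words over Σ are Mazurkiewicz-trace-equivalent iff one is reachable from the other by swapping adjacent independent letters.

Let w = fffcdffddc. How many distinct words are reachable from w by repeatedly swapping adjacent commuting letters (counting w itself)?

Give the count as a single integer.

piece 0:f — minimal
piece 1:f rests on {0:f}
piece 2:f rests on {1:f}
piece 3:c — minimal
piece 4:d — minimal
piece 5:f rests on {2:f}
piece 6:f rests on {5:f}
piece 7:d rests on {4:d}
piece 8:d rests on {7:d}
piece 9:c rests on {3:c}
minimal pieces: {0:f, 3:c, 4:d}
ways to finish when only these pieces remain (= sum over removing one remaining piece with nothing left below it):
  1 left: {6}→1  {8}→1  {9}→1
  2 left: {3,9}→1  {5,6}→1  {6,8}→2  {6,9}→2  {7,8}→1  {8,9}→2
  3 left: {2,5,6}→1  {3,6,9}→3  {3,8,9}→3  {4,7,8}→1  {5,6,8}→3  {5,6,9}→3  {6,7,8}→3  {6,8,9}→6  {7,8,9}→3
  4 left: {1,2,5,6}→1  {2,5,6,8}→4  {2,5,6,9}→4  {3,5,6,9}→6  {3,6,8,9}→12  {3,7,8,9}→6  {4,6,7,8}→4  {4,7,8,9}→4  {5,6,7,8}→6  {5,6,8,9}→12  {6,7,8,9}→12
  5 left: {0,1,2,5,6}→1  {1,2,5,6,8}→5  {1,2,5,6,9}→5  {2,3,5,6,9}→10  {2,5,6,7,8}→10  {2,5,6,8,9}→20  {3,4,7,8,9}→10  {3,5,6,8,9}→30  {3,6,7,8,9}→30  {4,5,6,7,8}→10  {4,6,7,8,9}→20  {5,6,7,8,9}→30
  6 left: {0,1,2,5,6,8}→6  {0,1,2,5,6,9}→6  {1,2,3,5,6,9}→15  {1,2,5,6,7,8}→15  {1,2,5,6,8,9}→30  {2,3,5,6,8,9}→60  {2,4,5,6,7,8}→20  {2,5,6,7,8,9}→60  {3,4,6,7,8,9}→60  {3,5,6,7,8,9}→90  {4,5,6,7,8,9}→60
  7 left: {0,1,2,3,5,6,9}→21  {0,1,2,5,6,7,8}→21  {0,1,2,5,6,8,9}→42  {1,2,3,5,6,8,9}→105  {1,2,4,5,6,7,8}→35  {1,2,5,6,7,8,9}→105  {2,3,5,6,7,8,9}→210  {2,4,5,6,7,8,9}→140  {3,4,5,6,7,8,9}→210
  8 left: {0,1,2,3,5,6,8,9}→168  {0,1,2,4,5,6,7,8}→56  {0,1,2,5,6,7,8,9}→168  {1,2,3,5,6,7,8,9}→420  {1,2,4,5,6,7,8,9}→280  {2,3,4,5,6,7,8,9}→560
  placing 0:f first → 1260 extensions
  placing 3:c first → 504 extensions
  placing 4:d first → 756 extensions
total linear extensions = 2520

2520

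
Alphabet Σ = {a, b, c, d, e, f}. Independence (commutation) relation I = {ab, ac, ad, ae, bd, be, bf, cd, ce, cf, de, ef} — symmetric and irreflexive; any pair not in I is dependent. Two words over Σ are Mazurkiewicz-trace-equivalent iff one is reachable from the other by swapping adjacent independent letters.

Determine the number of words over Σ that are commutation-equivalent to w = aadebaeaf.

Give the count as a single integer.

drop 0:a onto floor
drop 1:a onto {0:a}
drop 2:d onto floor
drop 3:e onto floor
drop 4:b onto floor
drop 5:a onto {1:a}
drop 6:e onto {3:e}
drop 7:a onto {5:a}
drop 8:f onto {2:d, 7:a}
ground layer = {0:a, 2:d, 3:e, 4:b}
drop-orders for the pieces not yet dropped (sum over which currently-grounded one goes next):
  1 to go: {4} 1  {6} 1  {8} 1
  2 to go: {2,8} 1  {3,6} 1  {4,6} 2  {4,8} 2  {6,8} 2  {7,8} 1
  3 to go: {2,4,8} 3  {2,6,8} 3  {2,7,8} 2  {3,4,6} 3  {3,6,8} 3  {4,6,8} 6  {4,7,8} 3  {5,7,8} 1  {6,7,8} 3
  4 to go: {1,5,7,8} 1  {2,3,6,8} 6  {2,4,6,8} 12  {2,4,7,8} 8  {2,5,7,8} 3  {2,6,7,8} 8  {3,4,6,8} 12  {3,6,7,8} 6  {4,5,7,8} 4  {4,6,7,8} 12  {5,6,7,8} 4
  5 to go: {0,1,5,7,8} 1  {1,2,5,7,8} 4  {1,4,5,7,8} 5  {1,5,6,7,8} 5  {2,3,4,6,8} 30  {2,3,6,7,8} 20  {2,4,5,7,8} 15  {2,4,6,7,8} 40  {2,5,6,7,8} 15  {3,4,6,7,8} 30  {3,5,6,7,8} 10  {4,5,6,7,8} 20
  6 to go: {0,1,2,5,7,8} 5  {0,1,4,5,7,8} 6  {0,1,5,6,7,8} 6  {1,2,4,5,7,8} 24  {1,2,5,6,7,8} 24  {1,3,5,6,7,8} 15  {1,4,5,6,7,8} 30  {2,3,4,6,7,8} 120  {2,3,5,6,7,8} 45  {2,4,5,6,7,8} 90  {3,4,5,6,7,8} 60
  7 to go: {0,1,2,4,5,7,8} 35  {0,1,2,5,6,7,8} 35  {0,1,3,5,6,7,8} 21  {0,1,4,5,6,7,8} 42  {1,2,3,5,6,7,8} 84  {1,2,4,5,6,7,8} 168  {1,3,4,5,6,7,8} 105  {2,3,4,5,6,7,8} 315
  if 0:a drops first: 672 orders
  if 2:d drops first: 168 orders
  if 3:e drops first: 280 orders
  if 4:b drops first: 140 orders
heap linearizations: 1260

1260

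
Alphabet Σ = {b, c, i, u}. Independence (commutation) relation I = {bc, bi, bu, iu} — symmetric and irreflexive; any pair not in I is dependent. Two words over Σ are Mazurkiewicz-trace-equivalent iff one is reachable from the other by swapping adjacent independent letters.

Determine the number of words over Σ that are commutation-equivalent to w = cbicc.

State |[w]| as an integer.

5

piece 0:c — minimal
piece 1:b — minimal
piece 2:i rests on {0:c}
piece 3:c rests on {2:i}
piece 4:c rests on {3:c}
minimal pieces: {0:c, 1:b}
ways to finish when only these pieces remain (= sum over removing one remaining piece with nothing left below it):
  1 left: {1}→1  {4}→1
  2 left: {1,4}→2  {3,4}→1
  3 left: {1,3,4}→3  {2,3,4}→1
  placing 0:c first → 4 extensions
  placing 1:b first → 1 extensions
total linear extensions = 5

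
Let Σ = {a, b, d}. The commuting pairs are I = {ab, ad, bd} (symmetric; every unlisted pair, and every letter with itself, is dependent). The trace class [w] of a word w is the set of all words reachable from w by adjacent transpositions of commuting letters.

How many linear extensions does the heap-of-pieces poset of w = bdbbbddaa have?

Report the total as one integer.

drop 0:b onto floor
drop 1:d onto floor
drop 2:b onto {0:b}
drop 3:b onto {2:b}
drop 4:b onto {3:b}
drop 5:d onto {1:d}
drop 6:d onto {5:d}
drop 7:a onto floor
drop 8:a onto {7:a}
ground layer = {0:b, 1:d, 7:a}
drop-orders for the pieces not yet dropped (sum over which currently-grounded one goes next):
  1 to go: {4} 1  {6} 1  {8} 1
  2 to go: {3,4} 1  {4,6} 2  {4,8} 2  {5,6} 1  {6,8} 2  {7,8} 1
  3 to go: {1,5,6} 1  {2,3,4} 1  {3,4,6} 3  {3,4,8} 3  {4,5,6} 3  {4,6,8} 6  {4,7,8} 3  {5,6,8} 3  {6,7,8} 3
  4 to go: {0,2,3,4} 1  {1,4,5,6} 4  {1,5,6,8} 4  {2,3,4,6} 4  {2,3,4,8} 4  {3,4,5,6} 6  {3,4,6,8} 12  {3,4,7,8} 6  {4,5,6,8} 12  {4,6,7,8} 12  {5,6,7,8} 6
  5 to go: {0,2,3,4,6} 5  {0,2,3,4,8} 5  {1,3,4,5,6} 10  {1,4,5,6,8} 20  {1,5,6,7,8} 10  {2,3,4,5,6} 10  {2,3,4,6,8} 20  {2,3,4,7,8} 10  {3,4,5,6,8} 30  {3,4,6,7,8} 30  {4,5,6,7,8} 30
  6 to go: {0,2,3,4,5,6} 15  {0,2,3,4,6,8} 30  {0,2,3,4,7,8} 15  {1,2,3,4,5,6} 20  {1,3,4,5,6,8} 60  {1,4,5,6,7,8} 60  {2,3,4,5,6,8} 60  {2,3,4,6,7,8} 60  {3,4,5,6,7,8} 90
  7 to go: {0,1,2,3,4,5,6} 35  {0,2,3,4,5,6,8} 105  {0,2,3,4,6,7,8} 105  {1,2,3,4,5,6,8} 140  {1,3,4,5,6,7,8} 210  {2,3,4,5,6,7,8} 210
  if 0:b drops first: 560 orders
  if 1:d drops first: 420 orders
  if 7:a drops first: 280 orders
heap linearizations: 1260

1260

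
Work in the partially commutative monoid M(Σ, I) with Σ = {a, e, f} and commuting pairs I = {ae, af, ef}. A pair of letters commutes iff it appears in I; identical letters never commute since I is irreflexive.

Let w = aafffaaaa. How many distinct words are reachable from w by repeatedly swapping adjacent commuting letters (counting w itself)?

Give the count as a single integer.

0(a) covers ∅
1(a) covers 0:a
2(f) covers ∅
3(f) covers 2:f
4(f) covers 3:f
5(a) covers 1:a
6(a) covers 5:a
7(a) covers 6:a
8(a) covers 7:a
floor of heap: 0:a, 2:f
completions by unplaced set U, small U first (add the entries for U minus each lowest piece of U):
  |U|=1: {4}:1  {8}:1
  |U|=2: {3,4}:1  {4,8}:2  {7,8}:1
  |U|=3: {2,3,4}:1  {3,4,8}:3  {4,7,8}:3  {6,7,8}:1
  |U|=4: {2,3,4,8}:4  {3,4,7,8}:6  {4,6,7,8}:4  {5,6,7,8}:1
  |U|=5: {1,5,6,7,8}:1  {2,3,4,7,8}:10  {3,4,6,7,8}:10  {4,5,6,7,8}:5
  |U|=6: {0,1,5,6,7,8}:1  {1,4,5,6,7,8}:6  {2,3,4,6,7,8}:20  {3,4,5,6,7,8}:15
  |U|=7: {0,1,4,5,6,7,8}:7  {1,3,4,5,6,7,8}:21  {2,3,4,5,6,7,8}:35
  start at 0(a): 56
  start at 2(f): 28
sum over floor = 84

84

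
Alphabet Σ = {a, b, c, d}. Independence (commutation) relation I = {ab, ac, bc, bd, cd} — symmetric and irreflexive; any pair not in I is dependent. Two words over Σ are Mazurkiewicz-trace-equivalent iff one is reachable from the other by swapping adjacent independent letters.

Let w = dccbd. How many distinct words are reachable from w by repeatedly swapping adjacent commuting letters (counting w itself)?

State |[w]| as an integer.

30

0(d) covers ∅
1(c) covers ∅
2(c) covers 1:c
3(b) covers ∅
4(d) covers 0:d
floor of heap: 0:d, 1:c, 3:b
completions by unplaced set U, small U first (add the entries for U minus each lowest piece of U):
  |U|=1: {2}:1  {3}:1  {4}:1
  |U|=2: {0,4}:1  {1,2}:1  {2,3}:2  {2,4}:2  {3,4}:2
  |U|=3: {0,2,4}:3  {0,3,4}:3  {1,2,3}:3  {1,2,4}:3  {2,3,4}:6
  start at 0(d): 12
  start at 1(c): 12
  start at 3(b): 6
sum over floor = 30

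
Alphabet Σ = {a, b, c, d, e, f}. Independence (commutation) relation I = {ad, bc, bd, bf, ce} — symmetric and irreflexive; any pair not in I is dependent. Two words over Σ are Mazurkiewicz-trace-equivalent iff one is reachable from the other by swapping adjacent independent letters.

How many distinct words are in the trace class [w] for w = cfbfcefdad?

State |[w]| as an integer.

piece 0:c — minimal
piece 1:f rests on {0:c}
piece 2:b — minimal
piece 3:f rests on {1:f}
piece 4:c rests on {3:f}
piece 5:e rests on {2:b, 3:f}
piece 6:f rests on {4:c, 5:e}
piece 7:d rests on {6:f}
piece 8:a rests on {6:f}
piece 9:d rests on {7:d}
minimal pieces: {0:c, 2:b}
ways to finish when only these pieces remain (= sum over removing one remaining piece with nothing left below it):
  1 left: {8}→1  {9}→1
  2 left: {7,9}→1  {8,9}→2
  3 left: {7,8,9}→3
  4 left: {6,7,8,9}→3
  5 left: {4,6,7,8,9}→3  {5,6,7,8,9}→3
  6 left: {2,5,6,7,8,9}→3  {4,5,6,7,8,9}→6
  7 left: {2,4,5,6,7,8,9}→9  {3,4,5,6,7,8,9}→6
  8 left: {1,3,4,5,6,7,8,9}→6  {2,3,4,5,6,7,8,9}→15
  placing 0:c first → 21 extensions
  placing 2:b first → 6 extensions
total linear extensions = 27

27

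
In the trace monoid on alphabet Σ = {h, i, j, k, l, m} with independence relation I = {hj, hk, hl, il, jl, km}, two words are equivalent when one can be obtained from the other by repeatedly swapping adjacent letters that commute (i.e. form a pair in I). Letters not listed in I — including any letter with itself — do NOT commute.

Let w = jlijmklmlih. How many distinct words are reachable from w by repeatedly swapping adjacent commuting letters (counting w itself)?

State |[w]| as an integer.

piece 0:j — minimal
piece 1:l — minimal
piece 2:i rests on {0:j}
piece 3:j rests on {2:i}
piece 4:m rests on {1:l, 3:j}
piece 5:k rests on {1:l, 3:j}
piece 6:l rests on {4:m, 5:k}
piece 7:m rests on {6:l}
piece 8:l rests on {7:m}
piece 9:i rests on {7:m}
piece 10:h rests on {9:i}
minimal pieces: {0:j, 1:l}
ways to finish when only these pieces remain (= sum over removing one remaining piece with nothing left below it):
  1 left: {8}→1  {10}→1
  2 left: {8,10}→2  {9,10}→1
  3 left: {8,9,10}→3
  4 left: {7,8,9,10}→3
  5 left: {6,7,8,9,10}→3
  6 left: {4,6,7,8,9,10}→3  {5,6,7,8,9,10}→3
  7 left: {4,5,6,7,8,9,10}→6
  8 left: {1,4,5,6,7,8,9,10}→6  {3,4,5,6,7,8,9,10}→6
  9 left: {1,3,4,5,6,7,8,9,10}→12  {2,3,4,5,6,7,8,9,10}→6
  placing 0:j first → 18 extensions
  placing 1:l first → 6 extensions
total linear extensions = 24

24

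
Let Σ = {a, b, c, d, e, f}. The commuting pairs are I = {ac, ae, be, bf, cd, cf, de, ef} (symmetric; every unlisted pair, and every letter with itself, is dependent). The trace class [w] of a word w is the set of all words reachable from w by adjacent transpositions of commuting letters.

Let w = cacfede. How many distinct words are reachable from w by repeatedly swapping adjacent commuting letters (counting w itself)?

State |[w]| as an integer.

drop 0:c onto floor
drop 1:a onto floor
drop 2:c onto {0:c}
drop 3:f onto {1:a}
drop 4:e onto {2:c}
drop 5:d onto {3:f}
drop 6:e onto {4:e}
ground layer = {0:c, 1:a}
drop-orders for the pieces not yet dropped (sum over which currently-grounded one goes next):
  1 to go: {5} 1  {6} 1
  2 to go: {3,5} 1  {4,6} 1  {5,6} 2
  3 to go: {1,3,5} 1  {2,4,6} 1  {3,5,6} 3  {4,5,6} 3
  4 to go: {0,2,4,6} 1  {1,3,5,6} 4  {2,4,5,6} 4  {3,4,5,6} 6
  5 to go: {0,2,4,5,6} 5  {1,3,4,5,6} 10  {2,3,4,5,6} 10
  if 0:c drops first: 20 orders
  if 1:a drops first: 15 orders
heap linearizations: 35

35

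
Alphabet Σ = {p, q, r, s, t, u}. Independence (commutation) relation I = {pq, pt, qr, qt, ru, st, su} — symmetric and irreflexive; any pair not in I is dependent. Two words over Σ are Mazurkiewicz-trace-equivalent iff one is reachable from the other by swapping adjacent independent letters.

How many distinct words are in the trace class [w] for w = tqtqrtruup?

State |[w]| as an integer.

drop 0:t onto floor
drop 1:q onto floor
drop 2:t onto {0:t}
drop 3:q onto {1:q}
drop 4:r onto {2:t}
drop 5:t onto {4:r}
drop 6:r onto {5:t}
drop 7:u onto {3:q, 5:t}
drop 8:u onto {7:u}
drop 9:p onto {6:r, 8:u}
ground layer = {0:t, 1:q}
drop-orders for the pieces not yet dropped (sum over which currently-grounded one goes next):
  1 to go: {9} 1
  2 to go: {6,9} 1  {8,9} 1
  3 to go: {6,8,9} 2  {7,8,9} 1
  4 to go: {3,7,8,9} 1  {6,7,8,9} 3
  5 to go: {1,3,7,8,9} 1  {3,6,7,8,9} 4  {5,6,7,8,9} 3
  6 to go: {1,3,6,7,8,9} 5  {3,5,6,7,8,9} 7  {4,5,6,7,8,9} 3
  7 to go: {1,3,5,6,7,8,9} 12  {2,4,5,6,7,8,9} 3  {3,4,5,6,7,8,9} 10
  8 to go: {0,2,4,5,6,7,8,9} 3  {1,3,4,5,6,7,8,9} 22  {2,3,4,5,6,7,8,9} 13
  if 0:t drops first: 35 orders
  if 1:q drops first: 16 orders
heap linearizations: 51

51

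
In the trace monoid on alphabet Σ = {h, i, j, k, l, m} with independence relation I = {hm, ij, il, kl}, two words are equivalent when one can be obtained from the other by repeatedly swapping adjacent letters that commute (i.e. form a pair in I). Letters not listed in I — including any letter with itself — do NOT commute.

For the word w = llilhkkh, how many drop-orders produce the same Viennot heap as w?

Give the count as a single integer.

#0=l has no predecessor
#1=l depends on [0:l]
#2=i has no predecessor
#3=l depends on [1:l]
#4=h depends on [2:i, 3:l]
#5=k depends on [4:h]
#6=k depends on [5:k]
#7=h depends on [6:k]
sources: [0:l, 2:i]
N(rest) = Σ N(rest − s) over sources s of rest; N(one piece) = 1:
  size 1 → [7]=1
  size 2 → [6,7]=1
  size 3 → [5,6,7]=1
  size 4 → [4,5,6,7]=1
  size 5 → [2,4,5,6,7]=1  [3,4,5,6,7]=1
  size 6 → [1,3,4,5,6,7]=1  [2,3,4,5,6,7]=2
  first=0(l) contributes 3
  first=2(i) contributes 1
|[w]| = 4

4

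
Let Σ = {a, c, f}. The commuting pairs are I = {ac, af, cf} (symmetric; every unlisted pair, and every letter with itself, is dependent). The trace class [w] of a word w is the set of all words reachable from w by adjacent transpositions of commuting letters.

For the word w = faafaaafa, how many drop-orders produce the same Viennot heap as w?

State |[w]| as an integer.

piece 0:f — minimal
piece 1:a — minimal
piece 2:a rests on {1:a}
piece 3:f rests on {0:f}
piece 4:a rests on {2:a}
piece 5:a rests on {4:a}
piece 6:a rests on {5:a}
piece 7:f rests on {3:f}
piece 8:a rests on {6:a}
minimal pieces: {0:f, 1:a}
ways to finish when only these pieces remain (= sum over removing one remaining piece with nothing left below it):
  1 left: {7}→1  {8}→1
  2 left: {3,7}→1  {6,8}→1  {7,8}→2
  3 left: {0,3,7}→1  {3,7,8}→3  {5,6,8}→1  {6,7,8}→3
  4 left: {0,3,7,8}→4  {3,6,7,8}→6  {4,5,6,8}→1  {5,6,7,8}→4
  5 left: {0,3,6,7,8}→10  {2,4,5,6,8}→1  {3,5,6,7,8}→10  {4,5,6,7,8}→5
  6 left: {0,3,5,6,7,8}→20  {1,2,4,5,6,8}→1  {2,4,5,6,7,8}→6  {3,4,5,6,7,8}→15
  7 left: {0,3,4,5,6,7,8}→35  {1,2,4,5,6,7,8}→7  {2,3,4,5,6,7,8}→21
  placing 0:f first → 28 extensions
  placing 1:a first → 56 extensions
total linear extensions = 84

84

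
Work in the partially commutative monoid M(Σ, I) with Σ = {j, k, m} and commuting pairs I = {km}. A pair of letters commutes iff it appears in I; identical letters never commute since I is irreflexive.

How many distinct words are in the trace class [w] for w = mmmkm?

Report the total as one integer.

piece 0:m — minimal
piece 1:m rests on {0:m}
piece 2:m rests on {1:m}
piece 3:k — minimal
piece 4:m rests on {2:m}
minimal pieces: {0:m, 3:k}
ways to finish when only these pieces remain (= sum over removing one remaining piece with nothing left below it):
  1 left: {3}→1  {4}→1
  2 left: {2,4}→1  {3,4}→2
  3 left: {1,2,4}→1  {2,3,4}→3
  placing 0:m first → 4 extensions
  placing 3:k first → 1 extensions
total linear extensions = 5

5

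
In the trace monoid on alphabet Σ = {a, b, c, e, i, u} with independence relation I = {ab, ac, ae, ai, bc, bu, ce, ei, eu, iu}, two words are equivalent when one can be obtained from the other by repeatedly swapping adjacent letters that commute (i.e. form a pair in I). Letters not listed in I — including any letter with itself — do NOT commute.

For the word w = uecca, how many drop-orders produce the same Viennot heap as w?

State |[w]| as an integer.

piece 0:u — minimal
piece 1:e — minimal
piece 2:c rests on {0:u}
piece 3:c rests on {2:c}
piece 4:a rests on {0:u}
minimal pieces: {0:u, 1:e}
ways to finish when only these pieces remain (= sum over removing one remaining piece with nothing left below it):
  1 left: {1}→1  {3}→1  {4}→1
  2 left: {1,3}→2  {1,4}→2  {2,3}→1  {3,4}→2
  3 left: {1,2,3}→3  {1,3,4}→6  {2,3,4}→3
  placing 0:u first → 12 extensions
  placing 1:e first → 3 extensions
total linear extensions = 15

15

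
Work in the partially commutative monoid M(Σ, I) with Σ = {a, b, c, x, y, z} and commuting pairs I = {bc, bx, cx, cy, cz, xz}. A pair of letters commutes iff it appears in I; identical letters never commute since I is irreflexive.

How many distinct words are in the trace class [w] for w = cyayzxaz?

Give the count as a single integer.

piece 0:c — minimal
piece 1:y — minimal
piece 2:a rests on {0:c, 1:y}
piece 3:y rests on {2:a}
piece 4:z rests on {3:y}
piece 5:x rests on {3:y}
piece 6:a rests on {4:z, 5:x}
piece 7:z rests on {6:a}
minimal pieces: {0:c, 1:y}
ways to finish when only these pieces remain (= sum over removing one remaining piece with nothing left below it):
  1 left: {7}→1
  2 left: {6,7}→1
  3 left: {4,6,7}→1  {5,6,7}→1
  4 left: {4,5,6,7}→2
  5 left: {3,4,5,6,7}→2
  6 left: {2,3,4,5,6,7}→2
  placing 0:c first → 2 extensions
  placing 1:y first → 2 extensions
total linear extensions = 4

4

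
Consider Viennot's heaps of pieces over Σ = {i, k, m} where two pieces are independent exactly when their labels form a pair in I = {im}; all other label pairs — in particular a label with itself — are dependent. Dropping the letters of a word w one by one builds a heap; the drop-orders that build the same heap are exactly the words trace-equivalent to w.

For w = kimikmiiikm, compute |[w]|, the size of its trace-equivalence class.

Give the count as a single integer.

#0=k has no predecessor
#1=i depends on [0:k]
#2=m depends on [0:k]
#3=i depends on [1:i]
#4=k depends on [2:m, 3:i]
#5=m depends on [4:k]
#6=i depends on [4:k]
#7=i depends on [6:i]
#8=i depends on [7:i]
#9=k depends on [5:m, 8:i]
#10=m depends on [9:k]
sources: [0:k]
N(rest) = Σ N(rest − s) over sources s of rest; N(one piece) = 1:
  size 1 → [10]=1
  size 2 → [9,10]=1
  size 3 → [5,9,10]=1  [8,9,10]=1
  size 4 → [5,8,9,10]=2  [7,8,9,10]=1
  size 5 → [5,7,8,9,10]=3  [6,7,8,9,10]=1
  size 6 → [5,6,7,8,9,10]=4
  size 7 → [4,5,6,7,8,9,10]=4
  size 8 → [2,4,5,6,7,8,9,10]=4  [3,4,5,6,7,8,9,10]=4
  size 9 → [1,3,4,5,6,7,8,9,10]=4  [2,3,4,5,6,7,8,9,10]=8
  first=0(k) contributes 12

12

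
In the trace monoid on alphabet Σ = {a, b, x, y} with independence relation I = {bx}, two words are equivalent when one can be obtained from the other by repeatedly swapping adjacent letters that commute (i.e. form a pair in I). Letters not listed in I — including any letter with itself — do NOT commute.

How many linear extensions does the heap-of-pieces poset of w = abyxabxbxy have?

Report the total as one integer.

0(a) covers ∅
1(b) covers 0:a
2(y) covers 1:b
3(x) covers 2:y
4(a) covers 3:x
5(b) covers 4:a
6(x) covers 4:a
7(b) covers 5:b
8(x) covers 6:x
9(y) covers 7:b, 8:x
floor of heap: 0:a
completions by unplaced set U, small U first (add the entries for U minus each lowest piece of U):
  |U|=1: {9}:1
  |U|=2: {7,9}:1  {8,9}:1
  |U|=3: {5,7,9}:1  {6,8,9}:1  {7,8,9}:2
  |U|=4: {5,7,8,9}:3  {6,7,8,9}:3
  |U|=5: {5,6,7,8,9}:6
  |U|=6: {4,5,6,7,8,9}:6
  |U|=7: {3,4,5,6,7,8,9}:6
  |U|=8: {2,3,4,5,6,7,8,9}:6
  start at 0(a): 6

6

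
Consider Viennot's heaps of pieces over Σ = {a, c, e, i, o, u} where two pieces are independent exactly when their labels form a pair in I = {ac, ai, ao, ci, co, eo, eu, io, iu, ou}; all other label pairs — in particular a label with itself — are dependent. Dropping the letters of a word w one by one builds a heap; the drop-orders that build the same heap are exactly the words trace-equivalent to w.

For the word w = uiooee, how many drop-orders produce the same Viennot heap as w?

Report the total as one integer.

60

0(u) covers ∅
1(i) covers ∅
2(o) covers ∅
3(o) covers 2:o
4(e) covers 1:i
5(e) covers 4:e
floor of heap: 0:u, 1:i, 2:o
completions by unplaced set U, small U first (add the entries for U minus each lowest piece of U):
  |U|=1: {0}:1  {3}:1  {5}:1
  |U|=2: {0,3}:2  {0,5}:2  {2,3}:1  {3,5}:2  {4,5}:1
  |U|=3: {0,2,3}:3  {0,3,5}:6  {0,4,5}:3  {1,4,5}:1  {2,3,5}:3  {3,4,5}:3
  |U|=4: {0,1,4,5}:4  {0,2,3,5}:12  {0,3,4,5}:12  {1,3,4,5}:4  {2,3,4,5}:6
  start at 0(u): 10
  start at 1(i): 30
  start at 2(o): 20
sum over floor = 60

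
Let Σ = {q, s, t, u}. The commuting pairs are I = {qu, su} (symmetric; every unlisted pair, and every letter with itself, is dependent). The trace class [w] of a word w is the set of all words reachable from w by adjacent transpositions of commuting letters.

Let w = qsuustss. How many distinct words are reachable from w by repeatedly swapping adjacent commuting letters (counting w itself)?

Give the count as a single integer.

drop 0:q onto floor
drop 1:s onto {0:q}
drop 2:u onto floor
drop 3:u onto {2:u}
drop 4:s onto {1:s}
drop 5:t onto {3:u, 4:s}
drop 6:s onto {5:t}
drop 7:s onto {6:s}
ground layer = {0:q, 2:u}
drop-orders for the pieces not yet dropped (sum over which currently-grounded one goes next):
  1 to go: {7} 1
  2 to go: {6,7} 1
  3 to go: {5,6,7} 1
  4 to go: {3,5,6,7} 1  {4,5,6,7} 1
  5 to go: {1,4,5,6,7} 1  {2,3,5,6,7} 1  {3,4,5,6,7} 2
  6 to go: {0,1,4,5,6,7} 1  {1,3,4,5,6,7} 3  {2,3,4,5,6,7} 3
  if 0:q drops first: 6 orders
  if 2:u drops first: 4 orders
heap linearizations: 10

10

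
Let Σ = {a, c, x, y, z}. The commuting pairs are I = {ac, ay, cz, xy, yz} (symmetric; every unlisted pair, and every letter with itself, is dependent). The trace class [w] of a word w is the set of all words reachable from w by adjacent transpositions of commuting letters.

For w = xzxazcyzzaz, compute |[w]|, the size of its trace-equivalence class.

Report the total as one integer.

28

drop 0:x onto floor
drop 1:z onto {0:x}
drop 2:x onto {1:z}
drop 3:a onto {2:x}
drop 4:z onto {3:a}
drop 5:c onto {2:x}
drop 6:y onto {5:c}
drop 7:z onto {4:z}
drop 8:z onto {7:z}
drop 9:a onto {8:z}
drop 10:z onto {9:a}
ground layer = {0:x}
drop-orders for the pieces not yet dropped (sum over which currently-grounded one goes next):
  1 to go: {6} 1  {10} 1
  2 to go: {5,6} 1  {6,10} 2  {9,10} 1
  3 to go: {5,6,10} 3  {6,9,10} 3  {8,9,10} 1
  4 to go: {5,6,9,10} 6  {6,8,9,10} 4  {7,8,9,10} 1
  5 to go: {4,7,8,9,10} 1  {5,6,8,9,10} 10  {6,7,8,9,10} 5
  6 to go: {3,4,7,8,9,10} 1  {4,6,7,8,9,10} 6  {5,6,7,8,9,10} 15
  7 to go: {3,4,6,7,8,9,10} 7  {4,5,6,7,8,9,10} 21
  8 to go: {3,4,5,6,7,8,9,10} 28
  9 to go: {2,3,4,5,6,7,8,9,10} 28
  if 0:x drops first: 28 orders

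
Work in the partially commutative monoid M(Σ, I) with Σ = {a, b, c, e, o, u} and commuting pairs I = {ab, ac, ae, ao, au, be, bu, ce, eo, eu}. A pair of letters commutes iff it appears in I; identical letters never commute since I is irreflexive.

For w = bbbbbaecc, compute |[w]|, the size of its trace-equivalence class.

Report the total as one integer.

72

drop 0:b onto floor
drop 1:b onto {0:b}
drop 2:b onto {1:b}
drop 3:b onto {2:b}
drop 4:b onto {3:b}
drop 5:a onto floor
drop 6:e onto floor
drop 7:c onto {4:b}
drop 8:c onto {7:c}
ground layer = {0:b, 5:a, 6:e}
drop-orders for the pieces not yet dropped (sum over which currently-grounded one goes next):
  1 to go: {5} 1  {6} 1  {8} 1
  2 to go: {5,6} 2  {5,8} 2  {6,8} 2  {7,8} 1
  3 to go: {4,7,8} 1  {5,6,8} 6  {5,7,8} 3  {6,7,8} 3
  4 to go: {3,4,7,8} 1  {4,5,7,8} 4  {4,6,7,8} 4  {5,6,7,8} 12
  5 to go: {2,3,4,7,8} 1  {3,4,5,7,8} 5  {3,4,6,7,8} 5  {4,5,6,7,8} 20
  6 to go: {1,2,3,4,7,8} 1  {2,3,4,5,7,8} 6  {2,3,4,6,7,8} 6  {3,4,5,6,7,8} 30
  7 to go: {0,1,2,3,4,7,8} 1  {1,2,3,4,5,7,8} 7  {1,2,3,4,6,7,8} 7  {2,3,4,5,6,7,8} 42
  if 0:b drops first: 56 orders
  if 5:a drops first: 8 orders
  if 6:e drops first: 8 orders
heap linearizations: 72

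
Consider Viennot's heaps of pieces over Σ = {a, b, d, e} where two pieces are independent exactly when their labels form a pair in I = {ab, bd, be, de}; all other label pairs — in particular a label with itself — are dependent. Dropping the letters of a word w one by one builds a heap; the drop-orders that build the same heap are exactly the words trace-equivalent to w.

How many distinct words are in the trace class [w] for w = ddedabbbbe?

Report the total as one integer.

840

#0=d has no predecessor
#1=d depends on [0:d]
#2=e has no predecessor
#3=d depends on [1:d]
#4=a depends on [2:e, 3:d]
#5=b has no predecessor
#6=b depends on [5:b]
#7=b depends on [6:b]
#8=b depends on [7:b]
#9=e depends on [4:a]
sources: [0:d, 2:e, 5:b]
N(rest) = Σ N(rest − s) over sources s of rest; N(one piece) = 1:
  size 1 → [8]=1  [9]=1
  size 2 → [4,9]=1  [7,8]=1  [8,9]=2
  size 3 → [2,4,9]=1  [3,4,9]=1  [4,8,9]=3  [6,7,8]=1  [7,8,9]=3
  size 4 → [1,3,4,9]=1  [2,3,4,9]=2  [2,4,8,9]=4  [3,4,8,9]=4  [4,7,8,9]=6  [5,6,7,8]=1  [6,7,8,9]=4
  size 5 → [0,1,3,4,9]=1  [1,2,3,4,9]=3  [1,3,4,8,9]=5  [2,3,4,8,9]=10  [2,4,7,8,9]=10  [3,4,7,8,9]=10  [4,6,7,8,9]=10  [5,6,7,8,9]=5
  size 6 → [0,1,2,3,4,9]=4  [0,1,3,4,8,9]=6  [1,2,3,4,8,9]=18  [1,3,4,7,8,9]=15  [2,3,4,7,8,9]=30  [2,4,6,7,8,9]=20  [3,4,6,7,8,9]=20  [4,5,6,7,8,9]=15
  size 7 → [0,1,2,3,4,8,9]=28  [0,1,3,4,7,8,9]=21  [1,2,3,4,7,8,9]=63  [1,3,4,6,7,8,9]=35  [2,3,4,6,7,8,9]=70  [2,4,5,6,7,8,9]=35  [3,4,5,6,7,8,9]=35
  size 8 → [0,1,2,3,4,7,8,9]=112  [0,1,3,4,6,7,8,9]=56  [1,2,3,4,6,7,8,9]=168  [1,3,4,5,6,7,8,9]=70  [2,3,4,5,6,7,8,9]=140
  first=0(d) contributes 378
  first=2(e) contributes 126
  first=5(b) contributes 336
|[w]| = 840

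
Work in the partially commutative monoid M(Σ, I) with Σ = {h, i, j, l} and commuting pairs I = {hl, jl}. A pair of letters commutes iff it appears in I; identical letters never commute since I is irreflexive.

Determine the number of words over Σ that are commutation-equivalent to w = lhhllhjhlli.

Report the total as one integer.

#0=l has no predecessor
#1=h has no predecessor
#2=h depends on [1:h]
#3=l depends on [0:l]
#4=l depends on [3:l]
#5=h depends on [2:h]
#6=j depends on [5:h]
#7=h depends on [6:j]
#8=l depends on [4:l]
#9=l depends on [8:l]
#10=i depends on [7:h, 9:l]
sources: [0:l, 1:h]
N(rest) = Σ N(rest − s) over sources s of rest; N(one piece) = 1:
  size 1 → [10]=1
  size 2 → [7,10]=1  [9,10]=1
  size 3 → [6,7,10]=1  [7,9,10]=2  [8,9,10]=1
  size 4 → [4,8,9,10]=1  [5,6,7,10]=1  [6,7,9,10]=3  [7,8,9,10]=3
  size 5 → [2,5,6,7,10]=1  [3,4,8,9,10]=1  [4,7,8,9,10]=4  [5,6,7,9,10]=4  [6,7,8,9,10]=6
  size 6 → [0,3,4,8,9,10]=1  [1,2,5,6,7,10]=1  [2,5,6,7,9,10]=5  [3,4,7,8,9,10]=5  [4,6,7,8,9,10]=10  [5,6,7,8,9,10]=10
  size 7 → [0,3,4,7,8,9,10]=6  [1,2,5,6,7,9,10]=6  [2,5,6,7,8,9,10]=15  [3,4,6,7,8,9,10]=15  [4,5,6,7,8,9,10]=20
  size 8 → [0,3,4,6,7,8,9,10]=21  [1,2,5,6,7,8,9,10]=21  [2,4,5,6,7,8,9,10]=35  [3,4,5,6,7,8,9,10]=35
  size 9 → [0,3,4,5,6,7,8,9,10]=56  [1,2,4,5,6,7,8,9,10]=56  [2,3,4,5,6,7,8,9,10]=70
  first=0(l) contributes 126
  first=1(h) contributes 126
|[w]| = 252

252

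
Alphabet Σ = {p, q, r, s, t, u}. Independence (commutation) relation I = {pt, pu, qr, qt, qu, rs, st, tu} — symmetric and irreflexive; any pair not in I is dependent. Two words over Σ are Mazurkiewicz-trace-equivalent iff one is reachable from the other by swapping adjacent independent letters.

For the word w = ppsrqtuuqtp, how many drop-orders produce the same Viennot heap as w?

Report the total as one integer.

0(p) covers ∅
1(p) covers 0:p
2(s) covers 1:p
3(r) covers 1:p
4(q) covers 2:s
5(t) covers 3:r
6(u) covers 2:s, 3:r
7(u) covers 6:u
8(q) covers 4:q
9(t) covers 5:t
10(p) covers 3:r, 8:q
floor of heap: 0:p
completions by unplaced set U, small U first (add the entries for U minus each lowest piece of U):
  |U|=1: {7}:1  {9}:1  {10}:1
  |U|=2: {5,9}:1  {6,7}:1  {7,9}:2  {7,10}:2  {8,10}:1  {9,10}:2
  |U|=3: {4,8,10}:1  {5,7,9}:3  {5,9,10}:3  {6,7,9}:3  {6,7,10}:3  {7,8,10}:3  {7,9,10}:6  {8,9,10}:3
  |U|=4: {4,7,8,10}:4  {4,8,9,10}:4  {5,6,7,9}:6  {5,7,9,10}:12  {5,8,9,10}:6  {6,7,8,10}:6  {6,7,9,10}:12  {7,8,9,10}:12
  |U|=5: {4,5,8,9,10}:10  {4,6,7,8,10}:10  {4,7,8,9,10}:20  {5,6,7,9,10}:30  {5,7,8,9,10}:30  {6,7,8,9,10}:30
  |U|=6: {2,4,6,7,8,10}:10  {3,5,6,7,9,10}:30  {4,5,7,8,9,10}:60  {4,6,7,8,9,10}:60  {5,6,7,8,9,10}:90
  |U|=7: {2,4,6,7,8,9,10}:70  {3,5,6,7,8,9,10}:120  {4,5,6,7,8,9,10}:210
  |U|=8: {2,4,5,6,7,8,9,10}:280  {3,4,5,6,7,8,9,10}:330
  |U|=9: {2,3,4,5,6,7,8,9,10}:610
  start at 0(p): 610

610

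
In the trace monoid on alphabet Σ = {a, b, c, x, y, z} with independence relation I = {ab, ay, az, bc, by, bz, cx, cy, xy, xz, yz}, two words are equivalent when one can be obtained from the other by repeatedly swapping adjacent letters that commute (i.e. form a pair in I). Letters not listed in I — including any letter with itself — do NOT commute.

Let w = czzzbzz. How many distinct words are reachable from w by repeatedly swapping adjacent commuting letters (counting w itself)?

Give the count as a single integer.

piece 0:c — minimal
piece 1:z rests on {0:c}
piece 2:z rests on {1:z}
piece 3:z rests on {2:z}
piece 4:b — minimal
piece 5:z rests on {3:z}
piece 6:z rests on {5:z}
minimal pieces: {0:c, 4:b}
ways to finish when only these pieces remain (= sum over removing one remaining piece with nothing left below it):
  1 left: {4}→1  {6}→1
  2 left: {4,6}→2  {5,6}→1
  3 left: {3,5,6}→1  {4,5,6}→3
  4 left: {2,3,5,6}→1  {3,4,5,6}→4
  5 left: {1,2,3,5,6}→1  {2,3,4,5,6}→5
  placing 0:c first → 6 extensions
  placing 4:b first → 1 extensions
total linear extensions = 7

7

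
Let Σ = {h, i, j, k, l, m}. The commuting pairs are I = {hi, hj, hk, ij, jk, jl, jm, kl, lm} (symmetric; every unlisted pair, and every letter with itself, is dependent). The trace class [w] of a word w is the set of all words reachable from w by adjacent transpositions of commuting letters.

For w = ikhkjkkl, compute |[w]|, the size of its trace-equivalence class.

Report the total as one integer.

160

#0=i has no predecessor
#1=k depends on [0:i]
#2=h has no predecessor
#3=k depends on [1:k]
#4=j has no predecessor
#5=k depends on [3:k]
#6=k depends on [5:k]
#7=l depends on [0:i, 2:h]
sources: [0:i, 2:h, 4:j]
N(rest) = Σ N(rest − s) over sources s of rest; N(one piece) = 1:
  size 1 → [4]=1  [6]=1  [7]=1
  size 2 → [2,7]=1  [4,6]=2  [4,7]=2  [5,6]=1  [6,7]=2
  size 3 → [2,4,7]=3  [2,6,7]=3  [3,5,6]=1  [4,5,6]=3  [4,6,7]=6  [5,6,7]=3
  size 4 → [1,3,5,6]=1  [2,4,6,7]=12  [2,5,6,7]=6  [3,4,5,6]=4  [3,5,6,7]=4  [4,5,6,7]=12
  size 5 → [1,3,4,5,6]=5  [1,3,5,6,7]=5  [2,3,5,6,7]=10  [2,4,5,6,7]=30  [3,4,5,6,7]=20
  size 6 → [0,1,3,5,6,7]=5  [1,2,3,5,6,7]=15  [1,3,4,5,6,7]=30  [2,3,4,5,6,7]=60
  first=0(i) contributes 105
  first=2(h) contributes 35
  first=4(j) contributes 20
|[w]| = 160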